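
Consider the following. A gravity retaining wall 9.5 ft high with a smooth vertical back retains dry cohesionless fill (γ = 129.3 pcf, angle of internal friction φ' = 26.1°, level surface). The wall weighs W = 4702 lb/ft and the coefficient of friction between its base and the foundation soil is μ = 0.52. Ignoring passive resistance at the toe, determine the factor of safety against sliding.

1.08

K_a = tan²(45° − 26.1°/2) = 0.3889.
P_a = ½K_aγH² = 0.5×0.3889×129.3×9.5² = 2269 lb/ft, acting at H/3 = 3.167 ft above the base.
FS_sliding = μW / P_a = 0.52×4702 / 2269 = 1.077.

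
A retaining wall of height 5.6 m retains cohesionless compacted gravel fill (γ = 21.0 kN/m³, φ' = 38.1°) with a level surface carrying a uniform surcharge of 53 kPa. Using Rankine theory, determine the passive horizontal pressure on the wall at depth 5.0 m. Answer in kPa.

667 kPa

K_p = (1 + sin φ)/(1 − sin φ) = 4.222.
σ_v = γz + q = 21.0 × 5.0 + 53 = 158.0 kPa.
σ_h = K_p σ_v = 4.222 × 158.0 = 667.1 kPa.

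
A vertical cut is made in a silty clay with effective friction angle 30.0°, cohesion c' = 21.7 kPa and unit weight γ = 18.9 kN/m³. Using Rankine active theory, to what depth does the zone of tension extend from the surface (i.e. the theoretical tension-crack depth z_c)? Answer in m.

K_a = tan²(45° − 30.0°/2) = 0.3333; √K_a = 0.5774.
The active pressure is zero where K_a γ z = 2c√K_a, so z_c = 2c/(γ√K_a) = 2×21.7/(18.9×0.5774) = 3.977 m.

3.98 m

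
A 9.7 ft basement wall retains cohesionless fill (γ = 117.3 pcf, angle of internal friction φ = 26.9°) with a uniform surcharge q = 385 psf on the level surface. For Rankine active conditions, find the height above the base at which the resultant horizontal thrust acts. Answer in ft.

3.89 ft

K_a = 0.3770.
Triangular part P₁ = ½K_aγH² = 2080 at H/3 = 3.233 ft; rectangular part P₂ = K_a q H = 1408 at H/2 = 4.850 ft.
ȳ = (P₁·3.233 + P₂·4.850)/(P₁+P₂) = 3.886 ft.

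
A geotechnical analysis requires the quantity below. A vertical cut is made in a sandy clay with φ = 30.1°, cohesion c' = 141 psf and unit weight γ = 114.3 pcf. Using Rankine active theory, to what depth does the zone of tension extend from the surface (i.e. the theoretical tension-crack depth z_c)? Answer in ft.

4.28 ft

K_a = tan²(45° − 30.1°/2) = 0.3320; √K_a = 0.5762.
The active pressure is zero where K_a γ z = 2c√K_a, so z_c = 2c/(γ√K_a) = 2×141/(114.3×0.5762) = 4.282 ft.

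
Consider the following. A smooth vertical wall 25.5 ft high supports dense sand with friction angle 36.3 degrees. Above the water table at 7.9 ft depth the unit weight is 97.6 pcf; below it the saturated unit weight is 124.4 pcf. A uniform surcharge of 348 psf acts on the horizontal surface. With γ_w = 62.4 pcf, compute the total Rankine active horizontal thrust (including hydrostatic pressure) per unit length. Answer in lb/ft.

K_a = tan²(45° − φ/2) = 0.2563.
γ' = 124.4 − 62.4 = 62.00 pcf. h₂ = H − d_w = 17.6 ft.
σ'_h: at surface K_a·q = 89.18; at WT K_a(q+γd_w) = 286.8; at base K_a(q+γd_w+γ'h₂) = 566.4 psf.
P₁ = ½(89.18+286.8)×7.9 = 1485; P₂ = ½(286.8+566.4)×17.6 = 7508; P_w = ½γ_w h₂² = 9665.
Total = 1485+7508+9665 = 18660 lb/ft.

18700 lb/ft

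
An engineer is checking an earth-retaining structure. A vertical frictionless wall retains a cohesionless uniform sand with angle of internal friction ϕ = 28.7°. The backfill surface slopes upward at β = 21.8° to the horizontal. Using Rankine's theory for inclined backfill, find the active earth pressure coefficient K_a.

0.470

K_a = cos β · (cos β − √(cos²β − cos²φ)) / (cos β + √(cos²β − cos²φ)).
cos β = 0.9285, cos φ = 0.8771, √(cos²β − cos²φ) = 0.3045.
K_a = 0.9285 × (0.9285 − 0.3045)/(0.9285 + 0.3045) = 0.4699.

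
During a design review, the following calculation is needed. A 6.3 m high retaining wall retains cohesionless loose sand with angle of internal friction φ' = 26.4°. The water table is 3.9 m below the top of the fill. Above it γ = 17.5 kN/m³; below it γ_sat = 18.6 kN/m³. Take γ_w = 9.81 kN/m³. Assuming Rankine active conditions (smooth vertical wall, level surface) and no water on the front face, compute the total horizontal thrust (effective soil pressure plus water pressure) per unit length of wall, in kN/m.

K_a = tan²(45° − φ/2) = 0.3844.
γ' = 18.6 − 9.81 = 8.790 kN/m³. Depth below WT = 2.4 m.
σ'_h at WT = K_a γ d_w = 26.24 kPa; at base = 26.24 + K_a γ' × 2.4 = 34.35 kPa.
P₁ (0–3.9 m) = ½×26.24×3.9 = 51.16. P₂ (3.9–6.3 m) = ½(26.24+34.35)×2.4 = 72.70.
P_w = ½ γ_w h₂² = 0.5×9.81×2.4² = 28.25. Total = 51.16+72.70+28.25 = 152.1 kN/m.

152 kN/m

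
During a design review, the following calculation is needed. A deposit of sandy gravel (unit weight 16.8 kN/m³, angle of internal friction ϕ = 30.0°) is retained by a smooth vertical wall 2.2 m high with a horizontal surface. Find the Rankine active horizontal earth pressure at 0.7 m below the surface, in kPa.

K_a = (1 − sin φ)/(1 + sin φ) = 0.3333.
σ_h = K_a γ z = 0.3333 × 16.8 × 0.7 = 3.920 kPa.

3.92 kPa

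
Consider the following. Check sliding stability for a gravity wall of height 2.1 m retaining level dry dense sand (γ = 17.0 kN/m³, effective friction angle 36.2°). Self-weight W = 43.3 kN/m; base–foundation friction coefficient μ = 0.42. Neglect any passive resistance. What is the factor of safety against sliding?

K_a = tan²(45° − 36.2°/2) = 0.2574.
P_a = ½K_aγH² = 0.5×0.2574×17.0×2.1² = 9.648 kN/m, acting at H/3 = 0.7000 m above the base.
FS_sliding = μW / P_a = 0.42×43.3 / 9.648 = 1.885.

1.88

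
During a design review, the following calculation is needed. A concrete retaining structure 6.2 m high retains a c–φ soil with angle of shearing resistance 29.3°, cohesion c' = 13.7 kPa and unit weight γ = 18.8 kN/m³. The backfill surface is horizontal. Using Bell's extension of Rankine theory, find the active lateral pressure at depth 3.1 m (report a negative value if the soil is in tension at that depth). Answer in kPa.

3.94 kPa

K_a = (1 − sin φ)/(1 + sin φ) = 0.3428.
σ_a = K_a γ z − 2c√K_a = 0.3428×18.8×3.1 − 2×13.7×0.5855 = 3.937 kPa.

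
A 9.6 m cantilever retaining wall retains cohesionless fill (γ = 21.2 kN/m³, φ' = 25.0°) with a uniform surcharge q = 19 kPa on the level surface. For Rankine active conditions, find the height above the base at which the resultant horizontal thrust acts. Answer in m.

3.45 m

K_a = 0.4059.
Triangular part P₁ = ½K_aγH² = 396.5 at H/3 = 3.200 m; rectangular part P₂ = K_a q H = 74.03 at H/2 = 4.800 m.
ȳ = (P₁·3.200 + P₂·4.800)/(P₁+P₂) = 3.452 m.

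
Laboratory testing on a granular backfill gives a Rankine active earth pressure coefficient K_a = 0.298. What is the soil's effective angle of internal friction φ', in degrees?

32.7°

K_a = tan²(45° − φ/2) ⇒ 45° − φ/2 = arctan(√0.298) = 28.63°.
φ = 2(45° − 28.63°) = 32.74°.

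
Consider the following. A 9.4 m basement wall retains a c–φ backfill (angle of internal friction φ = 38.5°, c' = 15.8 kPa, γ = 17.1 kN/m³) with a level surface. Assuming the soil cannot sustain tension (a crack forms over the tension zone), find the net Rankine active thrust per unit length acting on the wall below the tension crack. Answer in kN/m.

K_a = 0.2327; √K_a = 0.4823.
Tension-crack depth z_c = 2c/(γ√K_a) = 2×15.8/(17.1×0.4823) = 3.831 m.
σ_a at base = K_a γ H − 2c√K_a = 0.2327×17.1×9.4 − 2×15.8×0.4823 = 22.15 kPa.
P_a = ½ × 22.15 × (H − z_c) = 0.5×22.15×5.569 = 61.69 kN/m.

61.7 kN/m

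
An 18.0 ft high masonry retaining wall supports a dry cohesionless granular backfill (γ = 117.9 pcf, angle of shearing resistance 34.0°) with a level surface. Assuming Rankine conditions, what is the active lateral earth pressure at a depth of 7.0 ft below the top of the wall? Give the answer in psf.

233 psf

K_a = (1 − sin φ)/(1 + sin φ) = 0.2827.
σ_h = K_a γ z = 0.2827 × 117.9 × 7.0 = 233.3 psf.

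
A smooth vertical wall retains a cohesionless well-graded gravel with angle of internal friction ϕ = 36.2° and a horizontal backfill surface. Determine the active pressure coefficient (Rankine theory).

0.257

K_a = tan²(45° − φ/2) = tan²(26.90°) = 0.2574.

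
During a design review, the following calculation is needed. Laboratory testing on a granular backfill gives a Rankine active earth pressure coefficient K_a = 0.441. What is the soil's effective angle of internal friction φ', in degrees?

K_a = tan²(45° − φ/2) ⇒ 45° − φ/2 = arctan(√0.441) = 33.59°.
φ = 2(45° − 33.59°) = 22.83°.

22.8°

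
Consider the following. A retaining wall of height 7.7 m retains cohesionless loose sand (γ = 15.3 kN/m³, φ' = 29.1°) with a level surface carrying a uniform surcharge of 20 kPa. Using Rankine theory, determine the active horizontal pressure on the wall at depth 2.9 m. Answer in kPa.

22.2 kPa

K_a = (1 − sin φ)/(1 + sin φ) = 0.3456.
σ_v = γz + q = 15.3 × 2.9 + 20 = 64.37 kPa.
σ_h = K_a σ_v = 0.3456 × 64.37 = 22.25 kPa.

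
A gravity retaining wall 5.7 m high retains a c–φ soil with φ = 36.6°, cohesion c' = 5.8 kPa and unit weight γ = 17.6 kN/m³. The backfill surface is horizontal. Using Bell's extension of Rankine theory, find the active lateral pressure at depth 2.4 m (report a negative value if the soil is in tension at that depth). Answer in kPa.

K_a = (1 − sin φ)/(1 + sin φ) = 0.2530.
σ_a = K_a γ z − 2c√K_a = 0.2530×17.6×2.4 − 2×5.8×0.5029 = 4.851 kPa.

4.85 kPa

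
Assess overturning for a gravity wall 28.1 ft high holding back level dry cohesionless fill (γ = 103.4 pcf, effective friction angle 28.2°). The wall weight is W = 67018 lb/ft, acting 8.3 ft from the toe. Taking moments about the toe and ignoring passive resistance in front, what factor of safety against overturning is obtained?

4.06

K_a = tan²(45° − 28.2°/2) = 0.3582.
P_a = ½K_aγH² = 0.5×0.3582×103.4×28.1² = 14620 lb/ft, acting at H/3 = 9.367 ft above the base.
Overturning moment M_o = P_a × H/3 = 14620 × 9.367 = 137000.
Resisting moment M_r = W × 8.3 = 67018 × 8.3 = 556200.
FS_overturning = M_r/M_o = 556200/137000 = 4.061.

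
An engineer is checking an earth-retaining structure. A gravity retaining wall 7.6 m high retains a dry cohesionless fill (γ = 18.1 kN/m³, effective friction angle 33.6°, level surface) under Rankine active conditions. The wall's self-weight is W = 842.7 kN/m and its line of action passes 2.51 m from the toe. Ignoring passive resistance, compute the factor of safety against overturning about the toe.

5.56

K_a = tan²(45° − 33.6°/2) = 0.2875.
P_a = ½K_aγH² = 0.5×0.2875×18.1×7.6² = 150.3 kN/m, acting at H/3 = 2.533 m above the base.
Overturning moment M_o = P_a × H/3 = 150.3 × 2.533 = 380.7.
Resisting moment M_r = W × 2.51 = 842.7 × 2.51 = 2115.
FS_overturning = M_r/M_o = 2115/380.7 = 5.556.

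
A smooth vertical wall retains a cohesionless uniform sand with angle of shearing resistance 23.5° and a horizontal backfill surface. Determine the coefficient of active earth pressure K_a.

0.430

K_a = (1 − sin φ)/(1 + sin φ) = (1 − sin 23.5°)/(1 + sin 23.5°) = 0.4298.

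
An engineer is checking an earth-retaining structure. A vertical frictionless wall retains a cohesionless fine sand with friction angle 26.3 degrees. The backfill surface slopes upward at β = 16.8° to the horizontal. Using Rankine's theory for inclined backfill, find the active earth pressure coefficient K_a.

0.460

K_a = cos β · (cos β − √(cos²β − cos²φ)) / (cos β + √(cos²β − cos²φ)).
cos β = 0.9573, cos φ = 0.8965, √(cos²β − cos²φ) = 0.3358.
K_a = 0.9573 × (0.9573 − 0.3358)/(0.9573 + 0.3358) = 0.4601.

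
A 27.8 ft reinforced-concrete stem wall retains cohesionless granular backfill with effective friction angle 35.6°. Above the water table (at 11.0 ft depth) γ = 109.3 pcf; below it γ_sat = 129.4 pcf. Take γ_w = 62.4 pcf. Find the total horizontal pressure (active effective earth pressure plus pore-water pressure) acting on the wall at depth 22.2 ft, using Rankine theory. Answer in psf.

K_a = (1 − sin φ)/(1 + sin φ) = 0.2641.
γ' = 129.4 − 62.4 = 67.00 pcf.
Effective vertical stress at 22.2 ft: σ'_v = 109.3×11.0 + 67.00×11.2 = 1953 psf.
σ'_h = K_a σ'_v = 0.2641 × 1953 = 515.8 psf; u = γ_w × 11.2 = 698.9 psf.
Total σ_h = 515.8 + 698.9 = 1215 psf.

1210 psf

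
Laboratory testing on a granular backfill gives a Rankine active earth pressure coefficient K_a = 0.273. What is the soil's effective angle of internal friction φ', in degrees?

34.8°

K_a = tan²(45° − φ/2) ⇒ 45° − φ/2 = arctan(√0.273) = 27.59°.
φ = 2(45° − 27.59°) = 34.83°.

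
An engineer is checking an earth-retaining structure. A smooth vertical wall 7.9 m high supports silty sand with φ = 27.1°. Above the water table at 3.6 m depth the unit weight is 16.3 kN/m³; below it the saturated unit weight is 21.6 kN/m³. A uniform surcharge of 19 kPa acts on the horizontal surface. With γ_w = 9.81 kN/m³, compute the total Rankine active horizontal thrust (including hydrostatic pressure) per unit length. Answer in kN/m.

322 kN/m

K_a = tan²(45° − φ/2) = 0.3741.
γ' = 21.6 − 9.81 = 11.79 kN/m³. h₂ = H − d_w = 4.3 m.
σ'_h: at surface K_a·q = 7.107; at WT K_a(q+γd_w) = 29.06; at base K_a(q+γd_w+γ'h₂) = 48.02 kPa.
P₁ = ½(7.107+29.06)×3.6 = 65.09; P₂ = ½(29.06+48.02)×4.3 = 165.7; P_w = ½γ_w h₂² = 90.69.
Total = 65.09+165.7+90.69 = 321.5 kN/m.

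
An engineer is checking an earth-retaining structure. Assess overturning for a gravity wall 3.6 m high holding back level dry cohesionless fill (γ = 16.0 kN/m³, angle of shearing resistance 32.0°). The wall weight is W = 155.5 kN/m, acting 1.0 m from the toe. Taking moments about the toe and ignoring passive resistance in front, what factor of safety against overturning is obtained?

K_a = tan²(45° − 32.0°/2) = 0.3073.
P_a = ½K_aγH² = 0.5×0.3073×16.0×3.6² = 31.86 kN/m, acting at H/3 = 1.200 m above the base.
Overturning moment M_o = P_a × H/3 = 31.86 × 1.200 = 38.23.
Resisting moment M_r = W × 1.0 = 155.5 × 1.0 = 155.5.
FS_overturning = M_r/M_o = 155.5/38.23 = 4.068.

4.07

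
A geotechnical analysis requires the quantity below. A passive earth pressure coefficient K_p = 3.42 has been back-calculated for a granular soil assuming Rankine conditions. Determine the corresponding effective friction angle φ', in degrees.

33.2°

K_p = (1+sin φ)/(1−sin φ) ⇒ sin φ = (K_p − 1)/(K_p + 1) = 0.5475.
φ = arcsin(0.5475) = 33.20°.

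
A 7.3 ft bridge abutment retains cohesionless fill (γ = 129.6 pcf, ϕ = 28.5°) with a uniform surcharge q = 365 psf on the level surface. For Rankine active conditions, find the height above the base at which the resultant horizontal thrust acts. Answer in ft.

K_a = 0.3540.
Triangular part P₁ = ½K_aγH² = 1222 at H/3 = 2.433 ft; rectangular part P₂ = K_a q H = 943.1 at H/2 = 3.650 ft.
ȳ = (P₁·2.433 + P₂·3.650)/(P₁+P₂) = 2.963 ft.

2.96 ft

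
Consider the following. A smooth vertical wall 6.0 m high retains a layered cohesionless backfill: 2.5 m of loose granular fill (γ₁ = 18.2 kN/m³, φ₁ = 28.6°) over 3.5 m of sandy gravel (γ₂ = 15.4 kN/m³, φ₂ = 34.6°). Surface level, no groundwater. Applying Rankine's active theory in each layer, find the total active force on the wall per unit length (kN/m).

89.9 kN/m

K_a1 = tan²(45°−28.6°/2) = 0.3525; K_a2 = tan²(45°−34.6°/2) = 0.2756.
Layer 1: σ at base = K_a1 γ₁ h₁ = 16.04 kPa; P₁ = ½×16.04×2.5 = 20.05.
Layer 2: σ_v at top = γ₁h₁ = 45.50; σ_h top = K_a2×45.50 = 12.54; σ_h base = K_a2×(45.50+15.4×3.5) = 27.40.
P₂ = ½(12.54+27.40)×3.5 = 69.89. Total P_a = 20.05+69.89 = 89.95 kN/m.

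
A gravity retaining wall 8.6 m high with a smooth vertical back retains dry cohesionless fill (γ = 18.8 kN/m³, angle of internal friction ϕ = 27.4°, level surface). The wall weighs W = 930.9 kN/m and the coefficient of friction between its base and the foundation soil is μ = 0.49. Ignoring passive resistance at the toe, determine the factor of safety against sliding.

1.77

K_a = tan²(45° − 27.4°/2) = 0.3697.
P_a = ½K_aγH² = 0.5×0.3697×18.8×8.6² = 257.0 kN/m, acting at H/3 = 2.867 m above the base.
FS_sliding = μW / P_a = 0.49×930.9 / 257.0 = 1.775.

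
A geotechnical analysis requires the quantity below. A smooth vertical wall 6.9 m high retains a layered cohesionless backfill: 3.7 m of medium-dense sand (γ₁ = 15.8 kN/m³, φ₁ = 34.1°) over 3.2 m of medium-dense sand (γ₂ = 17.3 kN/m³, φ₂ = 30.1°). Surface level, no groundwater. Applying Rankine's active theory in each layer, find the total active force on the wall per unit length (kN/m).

122 kN/m

K_a1 = tan²(45°−34.1°/2) = 0.2815; K_a2 = tan²(45°−30.1°/2) = 0.3320.
Layer 1: σ at base = K_a1 γ₁ h₁ = 16.46 kPa; P₁ = ½×16.46×3.7 = 30.45.
Layer 2: σ_v at top = γ₁h₁ = 58.46; σ_h top = K_a2×58.46 = 19.41; σ_h base = K_a2×(58.46+17.3×3.2) = 37.79.
P₂ = ½(19.41+37.79)×3.2 = 91.51. Total P_a = 30.45+91.51 = 122.0 kN/m.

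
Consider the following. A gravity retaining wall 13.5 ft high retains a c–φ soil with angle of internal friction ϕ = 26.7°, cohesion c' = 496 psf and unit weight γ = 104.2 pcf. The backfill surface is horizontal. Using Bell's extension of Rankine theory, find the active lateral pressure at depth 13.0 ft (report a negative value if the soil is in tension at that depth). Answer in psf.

K_a = (1 − sin φ)/(1 + sin φ) = 0.3800.
σ_a = K_a γ z − 2c√K_a = 0.3800×104.2×13.0 − 2×496×0.6164 = -96.78 psf.

-96.8 psf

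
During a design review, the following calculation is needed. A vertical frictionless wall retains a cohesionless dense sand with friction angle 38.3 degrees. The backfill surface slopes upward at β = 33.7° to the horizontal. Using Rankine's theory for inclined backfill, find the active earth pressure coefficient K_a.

K_a = cos β · (cos β − √(cos²β − cos²φ)) / (cos β + √(cos²β − cos²φ)).
cos β = 0.8320, cos φ = 0.7848, √(cos²β − cos²φ) = 0.2762.
K_a = 0.8320 × (0.8320 − 0.2762)/(0.8320 + 0.2762) = 0.4173.

0.417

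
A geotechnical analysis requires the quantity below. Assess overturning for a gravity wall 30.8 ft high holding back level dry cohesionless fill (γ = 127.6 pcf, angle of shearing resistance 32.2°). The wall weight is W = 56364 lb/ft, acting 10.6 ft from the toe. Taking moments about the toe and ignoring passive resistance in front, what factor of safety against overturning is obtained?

K_a = tan²(45° − 32.2°/2) = 0.3047.
P_a = ½K_aγH² = 0.5×0.3047×127.6×30.8² = 18440 lb/ft, acting at H/3 = 10.27 ft above the base.
Overturning moment M_o = P_a × H/3 = 18440 × 10.27 = 189400.
Resisting moment M_r = W × 10.6 = 56364 × 10.6 = 597500.
FS_overturning = M_r/M_o = 597500/189400 = 3.155.

3.16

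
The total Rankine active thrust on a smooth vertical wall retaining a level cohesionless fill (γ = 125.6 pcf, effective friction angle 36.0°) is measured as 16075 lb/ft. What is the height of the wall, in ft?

K_a = 0.2596. P_a = ½ K_a γ H² ⇒ H = √(2P_a/(K_a γ)).
H = √(2×16075/(0.2596×125.6)) = 31.40 ft.

31.4 ft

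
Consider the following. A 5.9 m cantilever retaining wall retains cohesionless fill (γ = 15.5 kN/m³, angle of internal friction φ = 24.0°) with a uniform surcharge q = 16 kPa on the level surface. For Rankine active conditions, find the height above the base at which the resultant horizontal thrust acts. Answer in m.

K_a = 0.4217.
Triangular part P₁ = ½K_aγH² = 113.8 at H/3 = 1.967 m; rectangular part P₂ = K_a q H = 39.81 at H/2 = 2.950 m.
ȳ = (P₁·1.967 + P₂·2.950)/(P₁+P₂) = 2.222 m.

2.22 m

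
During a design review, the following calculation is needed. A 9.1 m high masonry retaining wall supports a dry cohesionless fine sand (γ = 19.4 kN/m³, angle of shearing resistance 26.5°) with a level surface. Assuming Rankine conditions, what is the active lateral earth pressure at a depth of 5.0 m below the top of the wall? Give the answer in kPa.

37.1 kPa

K_a = (1 − sin φ)/(1 + sin φ) = 0.3829.
σ_h = K_a γ z = 0.3829 × 19.4 × 5.0 = 37.14 kPa.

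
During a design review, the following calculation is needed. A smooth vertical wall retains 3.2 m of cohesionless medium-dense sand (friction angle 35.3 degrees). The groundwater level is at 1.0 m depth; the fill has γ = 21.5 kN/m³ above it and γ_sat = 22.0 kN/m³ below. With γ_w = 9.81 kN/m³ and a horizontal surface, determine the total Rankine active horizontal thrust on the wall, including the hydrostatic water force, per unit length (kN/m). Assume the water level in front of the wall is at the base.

47.2 kN/m

K_a = tan²(45° − φ/2) = 0.2675.
γ' = 22.0 − 9.81 = 12.19 kN/m³. Depth below WT = 2.2 m.
σ'_h at WT = K_a γ d_w = 5.752 kPa; at base = 5.752 + K_a γ' × 2.2 = 12.93 kPa.
P₁ (0–1.0 m) = ½×5.752×1.0 = 2.876. P₂ (1.0–3.2 m) = ½(5.752+12.93)×2.2 = 20.55.
P_w = ½ γ_w h₂² = 0.5×9.81×2.2² = 23.74. Total = 2.876+20.55+23.74 = 47.16 kN/m.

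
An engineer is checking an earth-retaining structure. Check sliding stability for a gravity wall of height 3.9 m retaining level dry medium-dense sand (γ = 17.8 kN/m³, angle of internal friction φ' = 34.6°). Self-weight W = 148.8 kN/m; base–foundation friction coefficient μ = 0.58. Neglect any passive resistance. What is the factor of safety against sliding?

2.31

K_a = tan²(45° − 34.6°/2) = 0.2756.
P_a = ½K_aγH² = 0.5×0.2756×17.8×3.9² = 37.31 kN/m, acting at H/3 = 1.300 m above the base.
FS_sliding = μW / P_a = 0.58×148.8 / 37.31 = 2.313.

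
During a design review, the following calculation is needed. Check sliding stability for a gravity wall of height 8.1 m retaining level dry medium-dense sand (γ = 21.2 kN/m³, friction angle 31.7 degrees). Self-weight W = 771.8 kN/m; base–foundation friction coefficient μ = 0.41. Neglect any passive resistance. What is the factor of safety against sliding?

K_a = tan²(45° − 31.7°/2) = 0.3111.
P_a = ½K_aγH² = 0.5×0.3111×21.2×8.1² = 216.3 kN/m, acting at H/3 = 2.700 m above the base.
FS_sliding = μW / P_a = 0.41×771.8 / 216.3 = 1.463.

1.46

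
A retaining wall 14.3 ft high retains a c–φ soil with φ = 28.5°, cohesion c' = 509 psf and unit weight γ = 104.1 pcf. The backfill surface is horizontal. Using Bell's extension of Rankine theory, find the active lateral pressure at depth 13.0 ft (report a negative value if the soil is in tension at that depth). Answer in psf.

-127 psf

K_a = (1 − sin φ)/(1 + sin φ) = 0.3540.
σ_a = K_a γ z − 2c√K_a = 0.3540×104.1×13.0 − 2×509×0.5949 = -126.6 psf.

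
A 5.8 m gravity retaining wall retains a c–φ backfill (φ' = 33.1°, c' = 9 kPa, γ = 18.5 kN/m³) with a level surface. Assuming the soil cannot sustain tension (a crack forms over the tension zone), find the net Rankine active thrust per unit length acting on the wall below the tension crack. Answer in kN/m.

K_a = 0.2936; √K_a = 0.5418.
Tension-crack depth z_c = 2c/(γ√K_a) = 2×9/(18.5×0.5418) = 1.796 m.
σ_a at base = K_a γ H − 2c√K_a = 0.2936×18.5×5.8 − 2×9×0.5418 = 21.75 kPa.
P_a = ½ × 21.75 × (H − z_c) = 0.5×21.75×4.004 = 43.54 kN/m.

43.5 kN/m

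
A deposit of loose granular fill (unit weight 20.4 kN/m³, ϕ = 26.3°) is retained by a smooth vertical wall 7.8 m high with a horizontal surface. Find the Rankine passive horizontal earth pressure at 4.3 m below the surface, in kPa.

227 kPa

K_p = (1 + sin φ)/(1 − sin φ) = 2.591.
σ_h = K_p γ z = 2.591 × 20.4 × 4.3 = 227.3 kPa.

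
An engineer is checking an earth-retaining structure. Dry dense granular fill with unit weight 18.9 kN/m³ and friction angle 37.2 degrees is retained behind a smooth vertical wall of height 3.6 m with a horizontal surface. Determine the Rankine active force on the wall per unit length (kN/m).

30.2 kN/m

K_a = tan²(45° − φ/2) = 0.2464.
P_a = ½ K_a γ H² = 0.5 × 0.2464 × 18.9 × 3.6² = 30.18 kN/m.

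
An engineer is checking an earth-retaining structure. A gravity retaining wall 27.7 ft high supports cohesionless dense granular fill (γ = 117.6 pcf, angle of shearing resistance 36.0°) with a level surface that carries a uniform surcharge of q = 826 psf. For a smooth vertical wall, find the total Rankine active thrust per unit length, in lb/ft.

K_a = tan²(45° − φ/2) = 0.2596.
Soil triangle: ½ K_a γ H² = 0.5×0.2596×117.6×27.7² = 11710 lb/ft.
Surcharge rectangle: K_a q H = 0.2596×826×27.7 = 5940 lb/ft.
Total = 11710 + 5940 = 17650 lb/ft.

17700 lb/ft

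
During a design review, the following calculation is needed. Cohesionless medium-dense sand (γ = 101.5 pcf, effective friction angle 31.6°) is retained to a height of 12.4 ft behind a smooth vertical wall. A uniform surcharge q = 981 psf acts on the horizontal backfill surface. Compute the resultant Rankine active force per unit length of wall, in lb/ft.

K_a = tan²(45° − φ/2) = 0.3123.
Soil triangle: ½ K_a γ H² = 0.5×0.3123×101.5×12.4² = 2437 lb/ft.
Surcharge rectangle: K_a q H = 0.3123×981×12.4 = 3800 lb/ft.
Total = 2437 + 3800 = 6237 lb/ft.

6240 lb/ft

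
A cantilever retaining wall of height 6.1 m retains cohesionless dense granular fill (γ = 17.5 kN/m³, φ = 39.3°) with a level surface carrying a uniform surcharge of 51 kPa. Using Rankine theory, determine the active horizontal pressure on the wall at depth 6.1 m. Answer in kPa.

35.4 kPa

K_a = (1 − sin φ)/(1 + sin φ) = 0.2245.
σ_v = γz + q = 17.5 × 6.1 + 51 = 157.8 kPa.
σ_h = K_a σ_v = 0.2245 × 157.8 = 35.41 kPa.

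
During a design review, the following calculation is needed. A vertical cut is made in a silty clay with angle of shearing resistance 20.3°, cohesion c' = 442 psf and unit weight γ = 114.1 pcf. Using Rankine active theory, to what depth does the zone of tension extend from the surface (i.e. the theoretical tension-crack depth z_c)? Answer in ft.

11.1 ft

K_a = tan²(45° − 20.3°/2) = 0.4849; √K_a = 0.6963.
The active pressure is zero where K_a γ z = 2c√K_a, so z_c = 2c/(γ√K_a) = 2×442/(114.1×0.6963) = 11.13 ft.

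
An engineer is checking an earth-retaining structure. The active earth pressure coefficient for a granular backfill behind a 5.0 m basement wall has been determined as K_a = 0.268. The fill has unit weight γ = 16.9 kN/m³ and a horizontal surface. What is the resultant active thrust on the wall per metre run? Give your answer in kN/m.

P = ½ K_a γ H² = 0.5 × 0.268 × 16.9 × 5.0² = 56.61 kN/m.

56.6 kN/m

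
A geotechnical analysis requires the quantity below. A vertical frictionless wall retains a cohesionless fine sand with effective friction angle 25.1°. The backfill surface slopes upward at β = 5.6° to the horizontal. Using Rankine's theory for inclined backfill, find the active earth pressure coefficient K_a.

K_a = cos β · (cos β − √(cos²β − cos²φ)) / (cos β + √(cos²β − cos²φ)).
cos β = 0.9952, cos φ = 0.9056, √(cos²β − cos²φ) = 0.4128.
K_a = 0.9952 × (0.9952 − 0.4128)/(0.9952 + 0.4128) = 0.4117.

0.412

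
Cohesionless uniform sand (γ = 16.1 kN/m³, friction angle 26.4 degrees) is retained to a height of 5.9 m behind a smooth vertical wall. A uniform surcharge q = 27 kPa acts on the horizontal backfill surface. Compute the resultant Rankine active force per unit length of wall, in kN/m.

169 kN/m

K_a = tan²(45° − φ/2) = 0.3844.
Soil triangle: ½ K_a γ H² = 0.5×0.3844×16.1×5.9² = 107.7 kN/m.
Surcharge rectangle: K_a q H = 0.3844×27×5.9 = 61.24 kN/m.
Total = 107.7 + 61.24 = 169.0 kN/m.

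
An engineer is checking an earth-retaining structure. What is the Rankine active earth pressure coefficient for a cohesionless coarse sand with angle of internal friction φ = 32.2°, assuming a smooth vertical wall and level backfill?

K_a = tan²(45° − φ/2) = tan²(28.90°) = 0.3047.

0.305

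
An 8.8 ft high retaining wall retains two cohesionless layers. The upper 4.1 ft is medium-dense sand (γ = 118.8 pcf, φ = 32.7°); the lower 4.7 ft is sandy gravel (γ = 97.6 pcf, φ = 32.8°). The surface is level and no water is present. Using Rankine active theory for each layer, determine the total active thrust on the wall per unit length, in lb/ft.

1300 lb/ft

K_a1 = tan²(45°−32.7°/2) = 0.2985; K_a2 = tan²(45°−32.8°/2) = 0.2973.
Layer 1: σ at base = K_a1 γ₁ h₁ = 145.4 psf; P₁ = ½×145.4×4.1 = 298.1.
Layer 2: σ_v at top = γ₁h₁ = 487.1; σ_h top = K_a2×487.1 = 144.8; σ_h base = K_a2×(487.1+97.6×4.7) = 281.2.
P₂ = ½(144.8+281.2)×4.7 = 1001. Total P_a = 298.1+1001 = 1299 lb/ft.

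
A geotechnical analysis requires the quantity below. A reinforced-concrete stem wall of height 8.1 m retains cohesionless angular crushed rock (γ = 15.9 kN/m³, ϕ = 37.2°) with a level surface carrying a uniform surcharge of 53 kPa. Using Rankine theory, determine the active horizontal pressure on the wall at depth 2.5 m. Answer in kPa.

22.9 kPa

K_a = (1 − sin φ)/(1 + sin φ) = 0.2464.
σ_v = γz + q = 15.9 × 2.5 + 53 = 92.75 kPa.
σ_h = K_a σ_v = 0.2464 × 92.75 = 22.86 kPa.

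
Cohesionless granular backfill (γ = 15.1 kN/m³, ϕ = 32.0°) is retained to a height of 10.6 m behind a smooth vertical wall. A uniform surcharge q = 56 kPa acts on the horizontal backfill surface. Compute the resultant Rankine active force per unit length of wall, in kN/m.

443 kN/m

K_a = tan²(45° − φ/2) = 0.3073.
Soil triangle: ½ K_a γ H² = 0.5×0.3073×15.1×10.6² = 260.7 kN/m.
Surcharge rectangle: K_a q H = 0.3073×56×10.6 = 182.4 kN/m.
Total = 260.7 + 182.4 = 443.0 kN/m.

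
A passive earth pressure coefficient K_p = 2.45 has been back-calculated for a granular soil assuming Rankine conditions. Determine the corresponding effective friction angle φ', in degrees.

K_p = (1+sin φ)/(1−sin φ) ⇒ sin φ = (K_p − 1)/(K_p + 1) = 0.4203.
φ = arcsin(0.4203) = 24.85°.

24.9°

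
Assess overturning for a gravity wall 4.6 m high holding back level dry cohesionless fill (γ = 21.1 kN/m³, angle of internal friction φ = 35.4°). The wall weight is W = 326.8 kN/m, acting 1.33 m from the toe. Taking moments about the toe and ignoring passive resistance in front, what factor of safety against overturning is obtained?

4.77

K_a = tan²(45° − 35.4°/2) = 0.2664.
P_a = ½K_aγH² = 0.5×0.2664×21.1×4.6² = 59.47 kN/m, acting at H/3 = 1.533 m above the base.
Overturning moment M_o = P_a × H/3 = 59.47 × 1.533 = 91.19.
Resisting moment M_r = W × 1.33 = 326.8 × 1.33 = 434.6.
FS_overturning = M_r/M_o = 434.6/91.19 = 4.766.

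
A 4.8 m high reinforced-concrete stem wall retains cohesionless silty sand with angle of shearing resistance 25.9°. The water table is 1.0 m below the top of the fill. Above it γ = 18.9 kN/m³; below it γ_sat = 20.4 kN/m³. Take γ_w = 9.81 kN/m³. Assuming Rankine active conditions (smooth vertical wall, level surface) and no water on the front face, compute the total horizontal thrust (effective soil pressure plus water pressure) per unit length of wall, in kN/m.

133 kN/m

K_a = tan²(45° − φ/2) = 0.3920.
γ' = 20.4 − 9.81 = 10.59 kN/m³. Depth below WT = 3.8 m.
σ'_h at WT = K_a γ d_w = 7.408 kPa; at base = 7.408 + K_a γ' × 3.8 = 23.18 kPa.
P₁ (0–1.0 m) = ½×7.408×1.0 = 3.704. P₂ (1.0–4.8 m) = ½(7.408+23.18)×3.8 = 58.12.
P_w = ½ γ_w h₂² = 0.5×9.81×3.8² = 70.83. Total = 3.704+58.12+70.83 = 132.7 kN/m.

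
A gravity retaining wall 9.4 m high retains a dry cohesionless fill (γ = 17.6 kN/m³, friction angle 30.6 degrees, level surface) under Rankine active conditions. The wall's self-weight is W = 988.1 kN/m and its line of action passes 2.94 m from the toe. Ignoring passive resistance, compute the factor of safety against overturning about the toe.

3.66

K_a = tan²(45° − 30.6°/2) = 0.3253.
P_a = ½K_aγH² = 0.5×0.3253×17.6×9.4² = 253.0 kN/m, acting at H/3 = 3.133 m above the base.
Overturning moment M_o = P_a × H/3 = 253.0 × 3.133 = 792.7.
Resisting moment M_r = W × 2.94 = 988.1 × 2.94 = 2905.
FS_overturning = M_r/M_o = 2905/792.7 = 3.665.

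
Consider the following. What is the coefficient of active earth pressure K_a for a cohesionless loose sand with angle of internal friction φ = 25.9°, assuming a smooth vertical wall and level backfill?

K_a = tan²(45° − φ/2) = tan²(32.05°) = 0.3920.

0.392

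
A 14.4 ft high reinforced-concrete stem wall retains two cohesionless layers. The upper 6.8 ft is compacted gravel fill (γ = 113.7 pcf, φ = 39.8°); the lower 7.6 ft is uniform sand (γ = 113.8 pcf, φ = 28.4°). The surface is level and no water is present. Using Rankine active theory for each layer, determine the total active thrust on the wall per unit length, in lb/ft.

K_a1 = tan²(45°−39.8°/2) = 0.2194; K_a2 = tan²(45°−28.4°/2) = 0.3554.
Layer 1: σ at base = K_a1 γ₁ h₁ = 169.7 psf; P₁ = ½×169.7×6.8 = 576.8.
Layer 2: σ_v at top = γ₁h₁ = 773.2; σ_h top = K_a2×773.2 = 274.7; σ_h base = K_a2×(773.2+113.8×7.6) = 582.1.
P₂ = ½(274.7+582.1)×7.6 = 3256. Total P_a = 576.8+3256 = 3833 lb/ft.

3830 lb/ft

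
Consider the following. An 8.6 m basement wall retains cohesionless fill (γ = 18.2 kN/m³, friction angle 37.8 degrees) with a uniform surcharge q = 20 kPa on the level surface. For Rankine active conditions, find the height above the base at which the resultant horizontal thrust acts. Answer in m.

3.16 m

K_a = 0.2400.
Triangular part P₁ = ½K_aγH² = 161.5 at H/3 = 2.867 m; rectangular part P₂ = K_a q H = 41.28 at H/2 = 4.300 m.
ȳ = (P₁·2.867 + P₂·4.300)/(P₁+P₂) = 3.158 m.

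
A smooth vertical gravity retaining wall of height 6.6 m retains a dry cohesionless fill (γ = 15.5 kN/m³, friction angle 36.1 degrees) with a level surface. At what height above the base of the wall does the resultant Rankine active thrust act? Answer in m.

K_a = 0.2585.
The pressure distribution is triangular, so the resultant acts at H/3 above the base = 6.6/3 = 2.200 m.

2.20 m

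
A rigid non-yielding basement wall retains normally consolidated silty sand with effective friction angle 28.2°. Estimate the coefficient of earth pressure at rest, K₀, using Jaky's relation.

K₀ = 1 − sin φ' = 1 − sin 28.2° = 0.5274.

0.527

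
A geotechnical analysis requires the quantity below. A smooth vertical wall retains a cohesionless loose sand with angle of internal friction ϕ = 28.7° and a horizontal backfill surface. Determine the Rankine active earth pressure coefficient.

0.351

K_a = tan²(45° − φ/2) = tan²(30.65°) = 0.3511.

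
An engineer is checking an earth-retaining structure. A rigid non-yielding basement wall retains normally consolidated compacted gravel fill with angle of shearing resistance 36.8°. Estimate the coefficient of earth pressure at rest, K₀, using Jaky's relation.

0.401

K₀ = 1 − sin φ' = 1 − sin 36.8° = 0.4010.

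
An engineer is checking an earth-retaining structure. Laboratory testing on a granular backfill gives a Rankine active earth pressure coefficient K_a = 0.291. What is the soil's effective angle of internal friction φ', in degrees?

K_a = tan²(45° − φ/2) ⇒ 45° − φ/2 = arctan(√0.291) = 28.34°.
φ = 2(45° − 28.34°) = 33.31°.

33.3°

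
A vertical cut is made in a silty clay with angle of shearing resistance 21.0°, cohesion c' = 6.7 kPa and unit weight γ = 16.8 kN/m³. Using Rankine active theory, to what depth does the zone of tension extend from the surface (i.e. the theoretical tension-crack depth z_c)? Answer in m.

K_a = tan²(45° − 21.0°/2) = 0.4724; √K_a = 0.6873.
The active pressure is zero where K_a γ z = 2c√K_a, so z_c = 2c/(γ√K_a) = 2×6.7/(16.8×0.6873) = 1.161 m.

1.16 m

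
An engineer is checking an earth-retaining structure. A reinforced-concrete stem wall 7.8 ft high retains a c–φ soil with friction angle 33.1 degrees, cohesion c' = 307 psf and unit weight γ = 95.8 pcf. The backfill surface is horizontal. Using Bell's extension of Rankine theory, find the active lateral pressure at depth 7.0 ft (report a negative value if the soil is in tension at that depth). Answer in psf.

-136 psf

K_a = (1 − sin φ)/(1 + sin φ) = 0.2936.
σ_a = K_a γ z − 2c√K_a = 0.2936×95.8×7.0 − 2×307×0.5418 = -135.8 psf.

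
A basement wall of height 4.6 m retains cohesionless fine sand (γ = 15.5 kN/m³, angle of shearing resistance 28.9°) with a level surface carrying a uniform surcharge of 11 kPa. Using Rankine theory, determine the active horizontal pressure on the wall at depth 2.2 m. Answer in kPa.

15.7 kPa

K_a = (1 − sin φ)/(1 + sin φ) = 0.3484.
σ_v = γz + q = 15.5 × 2.2 + 11 = 45.10 kPa.
σ_h = K_a σ_v = 0.3484 × 45.10 = 15.71 kPa.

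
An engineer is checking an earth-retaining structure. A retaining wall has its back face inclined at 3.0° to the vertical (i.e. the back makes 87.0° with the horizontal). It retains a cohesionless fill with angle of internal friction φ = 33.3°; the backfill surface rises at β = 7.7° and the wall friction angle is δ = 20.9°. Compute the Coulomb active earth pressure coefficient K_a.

K_a = sin²(α+φ) / [sin²α · sin(α−δ) · (1 + √{sin(φ+δ)sin(φ−β) / (sin(α−δ)sin(α+β))})²].
With α = 87.0°, φ = 33.3°, δ = 20.9°, β = 7.7°: K_a = 0.3115.

0.311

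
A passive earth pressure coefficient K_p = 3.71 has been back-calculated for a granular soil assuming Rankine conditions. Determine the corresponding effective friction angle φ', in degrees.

K_p = (1+sin φ)/(1−sin φ) ⇒ sin φ = (K_p − 1)/(K_p + 1) = 0.5754.
φ = arcsin(0.5754) = 35.13°.

35.1°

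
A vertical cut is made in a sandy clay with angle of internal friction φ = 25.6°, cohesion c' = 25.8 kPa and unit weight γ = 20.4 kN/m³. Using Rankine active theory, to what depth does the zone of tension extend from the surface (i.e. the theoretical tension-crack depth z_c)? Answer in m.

K_a = tan²(45° − 25.6°/2) = 0.3966; √K_a = 0.6297.
The active pressure is zero where K_a γ z = 2c√K_a, so z_c = 2c/(γ√K_a) = 2×25.8/(20.4×0.6297) = 4.017 m.

4.02 m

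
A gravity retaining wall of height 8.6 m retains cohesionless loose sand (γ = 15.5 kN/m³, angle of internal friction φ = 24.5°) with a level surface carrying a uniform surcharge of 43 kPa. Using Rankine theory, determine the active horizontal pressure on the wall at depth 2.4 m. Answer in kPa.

33.2 kPa

K_a = (1 − sin φ)/(1 + sin φ) = 0.4137.
σ_v = γz + q = 15.5 × 2.4 + 43 = 80.20 kPa.
σ_h = K_a σ_v = 0.4137 × 80.20 = 33.18 kPa.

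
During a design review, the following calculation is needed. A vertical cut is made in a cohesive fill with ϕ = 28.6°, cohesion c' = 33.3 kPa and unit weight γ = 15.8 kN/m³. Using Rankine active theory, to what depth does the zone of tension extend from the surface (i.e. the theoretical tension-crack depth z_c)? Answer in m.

7.10 m

K_a = tan²(45° − 28.6°/2) = 0.3525; √K_a = 0.5938.
The active pressure is zero where K_a γ z = 2c√K_a, so z_c = 2c/(γ√K_a) = 2×33.3/(15.8×0.5938) = 7.099 m.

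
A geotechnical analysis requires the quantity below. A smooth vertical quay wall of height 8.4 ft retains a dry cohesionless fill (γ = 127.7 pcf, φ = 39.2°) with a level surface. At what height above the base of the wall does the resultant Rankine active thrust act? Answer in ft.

2.80 ft

K_a = 0.2255.
The pressure distribution is triangular, so the resultant acts at H/3 above the base = 8.4/3 = 2.800 ft.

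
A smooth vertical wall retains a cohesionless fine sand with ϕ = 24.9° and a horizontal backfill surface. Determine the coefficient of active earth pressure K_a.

0.407

K_a = tan²(45° − φ/2) = tan²(32.55°) = 0.4074.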